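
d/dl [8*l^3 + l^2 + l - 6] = 24*l^2 + 2*l + 1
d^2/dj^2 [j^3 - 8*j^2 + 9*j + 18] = 6*j - 16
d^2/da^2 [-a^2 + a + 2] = -2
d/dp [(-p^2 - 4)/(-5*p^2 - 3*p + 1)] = 3*(p^2 - 14*p - 4)/(25*p^4 + 30*p^3 - p^2 - 6*p + 1)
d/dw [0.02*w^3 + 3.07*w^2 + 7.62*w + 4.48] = 0.06*w^2 + 6.14*w + 7.62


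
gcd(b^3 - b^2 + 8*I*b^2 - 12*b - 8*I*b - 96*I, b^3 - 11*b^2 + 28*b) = b - 4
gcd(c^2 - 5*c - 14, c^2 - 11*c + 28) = c - 7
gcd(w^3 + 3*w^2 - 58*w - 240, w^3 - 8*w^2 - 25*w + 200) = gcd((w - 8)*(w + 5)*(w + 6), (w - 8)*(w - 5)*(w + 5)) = w^2 - 3*w - 40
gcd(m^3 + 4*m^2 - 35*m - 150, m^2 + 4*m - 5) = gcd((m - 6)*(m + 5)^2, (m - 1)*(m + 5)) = m + 5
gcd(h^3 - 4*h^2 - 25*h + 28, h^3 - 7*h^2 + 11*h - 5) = h - 1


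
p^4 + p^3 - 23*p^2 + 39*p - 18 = (p - 3)*(p - 1)^2*(p + 6)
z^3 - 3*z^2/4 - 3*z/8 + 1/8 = (z - 1)*(z - 1/4)*(z + 1/2)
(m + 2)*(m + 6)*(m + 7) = m^3 + 15*m^2 + 68*m + 84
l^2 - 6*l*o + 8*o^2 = (l - 4*o)*(l - 2*o)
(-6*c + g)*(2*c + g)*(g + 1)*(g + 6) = -12*c^2*g^2 - 84*c^2*g - 72*c^2 - 4*c*g^3 - 28*c*g^2 - 24*c*g + g^4 + 7*g^3 + 6*g^2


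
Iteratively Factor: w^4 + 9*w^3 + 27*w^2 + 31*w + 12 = (w + 3)*(w^3 + 6*w^2 + 9*w + 4) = (w + 3)*(w + 4)*(w^2 + 2*w + 1) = (w + 1)*(w + 3)*(w + 4)*(w + 1)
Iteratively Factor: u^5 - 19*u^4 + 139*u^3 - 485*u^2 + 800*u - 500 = (u - 5)*(u^4 - 14*u^3 + 69*u^2 - 140*u + 100) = (u - 5)*(u - 2)*(u^3 - 12*u^2 + 45*u - 50) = (u - 5)*(u - 2)^2*(u^2 - 10*u + 25) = (u - 5)^2*(u - 2)^2*(u - 5)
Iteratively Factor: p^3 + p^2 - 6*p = (p + 3)*(p^2 - 2*p) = (p - 2)*(p + 3)*(p)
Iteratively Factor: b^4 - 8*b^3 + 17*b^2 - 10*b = (b)*(b^3 - 8*b^2 + 17*b - 10) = b*(b - 1)*(b^2 - 7*b + 10) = b*(b - 2)*(b - 1)*(b - 5)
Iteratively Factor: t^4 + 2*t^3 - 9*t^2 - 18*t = (t + 3)*(t^3 - t^2 - 6*t) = t*(t + 3)*(t^2 - t - 6) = t*(t + 2)*(t + 3)*(t - 3)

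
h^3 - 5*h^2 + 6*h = h*(h - 3)*(h - 2)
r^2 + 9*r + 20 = (r + 4)*(r + 5)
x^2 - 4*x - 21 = (x - 7)*(x + 3)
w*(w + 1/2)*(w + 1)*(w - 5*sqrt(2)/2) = w^4 - 5*sqrt(2)*w^3/2 + 3*w^3/2 - 15*sqrt(2)*w^2/4 + w^2/2 - 5*sqrt(2)*w/4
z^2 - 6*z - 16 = (z - 8)*(z + 2)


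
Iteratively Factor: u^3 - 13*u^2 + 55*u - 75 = (u - 5)*(u^2 - 8*u + 15) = (u - 5)^2*(u - 3)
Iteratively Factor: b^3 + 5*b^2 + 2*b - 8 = (b + 2)*(b^2 + 3*b - 4) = (b - 1)*(b + 2)*(b + 4)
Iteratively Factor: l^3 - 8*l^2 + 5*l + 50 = (l + 2)*(l^2 - 10*l + 25) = (l - 5)*(l + 2)*(l - 5)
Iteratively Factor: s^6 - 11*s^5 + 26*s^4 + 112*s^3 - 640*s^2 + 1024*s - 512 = (s + 4)*(s^5 - 15*s^4 + 86*s^3 - 232*s^2 + 288*s - 128) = (s - 1)*(s + 4)*(s^4 - 14*s^3 + 72*s^2 - 160*s + 128) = (s - 4)*(s - 1)*(s + 4)*(s^3 - 10*s^2 + 32*s - 32) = (s - 4)^2*(s - 1)*(s + 4)*(s^2 - 6*s + 8) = (s - 4)^2*(s - 2)*(s - 1)*(s + 4)*(s - 4)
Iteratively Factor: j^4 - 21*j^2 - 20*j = (j)*(j^3 - 21*j - 20) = j*(j - 5)*(j^2 + 5*j + 4) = j*(j - 5)*(j + 4)*(j + 1)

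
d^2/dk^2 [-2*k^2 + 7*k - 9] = -4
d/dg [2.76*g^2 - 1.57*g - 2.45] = 5.52*g - 1.57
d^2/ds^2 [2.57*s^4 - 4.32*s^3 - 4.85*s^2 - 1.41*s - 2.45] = 30.84*s^2 - 25.92*s - 9.7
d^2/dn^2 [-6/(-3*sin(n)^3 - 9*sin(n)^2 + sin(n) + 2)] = 6*(-81*sin(n)^6 - 297*sin(n)^5 - 210*sin(n)^4 + 405*sin(n)^3 + 395*sin(n)^2 - 16*sin(n) + 38)/(3*sin(n)^3 + 9*sin(n)^2 - sin(n) - 2)^3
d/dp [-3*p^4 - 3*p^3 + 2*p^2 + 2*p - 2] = -12*p^3 - 9*p^2 + 4*p + 2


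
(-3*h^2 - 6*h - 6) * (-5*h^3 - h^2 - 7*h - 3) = 15*h^5 + 33*h^4 + 57*h^3 + 57*h^2 + 60*h + 18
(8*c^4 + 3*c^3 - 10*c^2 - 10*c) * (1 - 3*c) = -24*c^5 - c^4 + 33*c^3 + 20*c^2 - 10*c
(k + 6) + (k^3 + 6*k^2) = k^3 + 6*k^2 + k + 6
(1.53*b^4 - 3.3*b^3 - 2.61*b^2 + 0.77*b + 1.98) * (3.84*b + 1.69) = 5.8752*b^5 - 10.0863*b^4 - 15.5994*b^3 - 1.4541*b^2 + 8.9045*b + 3.3462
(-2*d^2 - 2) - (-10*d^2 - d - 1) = 8*d^2 + d - 1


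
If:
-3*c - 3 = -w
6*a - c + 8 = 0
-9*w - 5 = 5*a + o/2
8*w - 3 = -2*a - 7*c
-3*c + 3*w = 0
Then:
No Solution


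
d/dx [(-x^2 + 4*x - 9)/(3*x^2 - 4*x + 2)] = 2*(-4*x^2 + 25*x - 14)/(9*x^4 - 24*x^3 + 28*x^2 - 16*x + 4)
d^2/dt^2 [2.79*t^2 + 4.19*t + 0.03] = 5.58000000000000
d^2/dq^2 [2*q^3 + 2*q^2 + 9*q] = 12*q + 4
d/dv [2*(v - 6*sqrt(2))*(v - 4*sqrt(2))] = 4*v - 20*sqrt(2)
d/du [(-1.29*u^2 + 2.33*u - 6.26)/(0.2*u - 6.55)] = (-0.258*u^2 + 16.899*u - 14.0095)/(0.04*u^2 - 2.62*u + 42.9025)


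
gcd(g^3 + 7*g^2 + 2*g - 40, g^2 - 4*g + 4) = g - 2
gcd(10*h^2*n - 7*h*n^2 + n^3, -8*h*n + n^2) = n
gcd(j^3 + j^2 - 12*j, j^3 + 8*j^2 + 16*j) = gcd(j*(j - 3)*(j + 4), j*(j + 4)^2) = j^2 + 4*j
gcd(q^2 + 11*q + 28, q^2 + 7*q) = q + 7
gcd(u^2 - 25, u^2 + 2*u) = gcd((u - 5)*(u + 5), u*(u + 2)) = 1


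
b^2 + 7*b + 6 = (b + 1)*(b + 6)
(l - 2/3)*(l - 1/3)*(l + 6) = l^3 + 5*l^2 - 52*l/9 + 4/3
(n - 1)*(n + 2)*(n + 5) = n^3 + 6*n^2 + 3*n - 10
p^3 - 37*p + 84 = (p - 4)*(p - 3)*(p + 7)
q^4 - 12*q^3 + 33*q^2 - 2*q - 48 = (q - 8)*(q - 3)*(q - 2)*(q + 1)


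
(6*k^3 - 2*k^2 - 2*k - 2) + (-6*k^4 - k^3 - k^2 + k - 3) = -6*k^4 + 5*k^3 - 3*k^2 - k - 5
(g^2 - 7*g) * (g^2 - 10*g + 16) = g^4 - 17*g^3 + 86*g^2 - 112*g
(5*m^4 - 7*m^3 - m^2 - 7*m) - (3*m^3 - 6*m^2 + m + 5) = 5*m^4 - 10*m^3 + 5*m^2 - 8*m - 5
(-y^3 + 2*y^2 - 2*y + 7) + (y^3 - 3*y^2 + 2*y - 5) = 2 - y^2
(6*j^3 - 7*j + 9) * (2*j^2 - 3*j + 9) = 12*j^5 - 18*j^4 + 40*j^3 + 39*j^2 - 90*j + 81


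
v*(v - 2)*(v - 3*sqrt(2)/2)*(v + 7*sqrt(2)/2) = v^4 - 2*v^3 + 2*sqrt(2)*v^3 - 21*v^2/2 - 4*sqrt(2)*v^2 + 21*v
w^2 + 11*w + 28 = (w + 4)*(w + 7)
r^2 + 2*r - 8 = (r - 2)*(r + 4)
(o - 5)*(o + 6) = o^2 + o - 30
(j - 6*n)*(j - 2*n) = j^2 - 8*j*n + 12*n^2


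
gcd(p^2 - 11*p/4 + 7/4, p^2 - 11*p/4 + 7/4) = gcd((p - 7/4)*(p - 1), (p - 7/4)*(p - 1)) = p^2 - 11*p/4 + 7/4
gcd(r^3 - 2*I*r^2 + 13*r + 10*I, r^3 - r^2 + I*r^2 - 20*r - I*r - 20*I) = r + I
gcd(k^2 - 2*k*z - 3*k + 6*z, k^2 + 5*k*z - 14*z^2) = -k + 2*z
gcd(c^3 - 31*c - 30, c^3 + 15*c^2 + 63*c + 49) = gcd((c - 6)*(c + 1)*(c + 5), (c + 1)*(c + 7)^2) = c + 1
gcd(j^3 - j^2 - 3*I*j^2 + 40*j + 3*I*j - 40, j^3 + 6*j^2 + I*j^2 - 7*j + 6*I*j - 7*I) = j - 1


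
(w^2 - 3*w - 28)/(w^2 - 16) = (w - 7)/(w - 4)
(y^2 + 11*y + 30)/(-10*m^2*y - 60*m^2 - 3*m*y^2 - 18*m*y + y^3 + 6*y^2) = (y + 5)/(-10*m^2 - 3*m*y + y^2)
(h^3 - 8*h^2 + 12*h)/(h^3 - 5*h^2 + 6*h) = (h - 6)/(h - 3)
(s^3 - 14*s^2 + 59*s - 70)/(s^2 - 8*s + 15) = (s^2 - 9*s + 14)/(s - 3)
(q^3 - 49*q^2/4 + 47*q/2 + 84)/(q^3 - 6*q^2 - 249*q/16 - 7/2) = 4*(q - 6)/(4*q + 1)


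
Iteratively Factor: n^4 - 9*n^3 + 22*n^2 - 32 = (n - 4)*(n^3 - 5*n^2 + 2*n + 8) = (n - 4)*(n + 1)*(n^2 - 6*n + 8) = (n - 4)^2*(n + 1)*(n - 2)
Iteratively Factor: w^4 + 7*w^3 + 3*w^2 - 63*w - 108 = (w - 3)*(w^3 + 10*w^2 + 33*w + 36) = (w - 3)*(w + 3)*(w^2 + 7*w + 12) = (w - 3)*(w + 3)^2*(w + 4)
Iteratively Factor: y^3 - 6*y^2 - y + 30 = (y + 2)*(y^2 - 8*y + 15) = (y - 3)*(y + 2)*(y - 5)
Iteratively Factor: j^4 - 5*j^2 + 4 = (j + 1)*(j^3 - j^2 - 4*j + 4) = (j + 1)*(j + 2)*(j^2 - 3*j + 2) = (j - 1)*(j + 1)*(j + 2)*(j - 2)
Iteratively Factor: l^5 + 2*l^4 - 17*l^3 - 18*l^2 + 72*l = (l + 4)*(l^4 - 2*l^3 - 9*l^2 + 18*l) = (l + 3)*(l + 4)*(l^3 - 5*l^2 + 6*l) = (l - 3)*(l + 3)*(l + 4)*(l^2 - 2*l) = (l - 3)*(l - 2)*(l + 3)*(l + 4)*(l)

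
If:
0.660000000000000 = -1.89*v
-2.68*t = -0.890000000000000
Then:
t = 0.33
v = -0.35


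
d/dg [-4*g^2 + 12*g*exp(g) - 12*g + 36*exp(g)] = 12*g*exp(g) - 8*g + 48*exp(g) - 12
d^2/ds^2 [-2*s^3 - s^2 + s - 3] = -12*s - 2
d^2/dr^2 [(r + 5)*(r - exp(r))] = -r*exp(r) - 7*exp(r) + 2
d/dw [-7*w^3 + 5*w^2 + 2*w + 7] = -21*w^2 + 10*w + 2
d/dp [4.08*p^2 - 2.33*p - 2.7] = 8.16*p - 2.33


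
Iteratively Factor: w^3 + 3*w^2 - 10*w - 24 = (w + 2)*(w^2 + w - 12) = (w - 3)*(w + 2)*(w + 4)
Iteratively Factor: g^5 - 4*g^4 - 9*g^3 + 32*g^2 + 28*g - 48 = (g - 1)*(g^4 - 3*g^3 - 12*g^2 + 20*g + 48) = (g - 4)*(g - 1)*(g^3 + g^2 - 8*g - 12) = (g - 4)*(g - 1)*(g + 2)*(g^2 - g - 6) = (g - 4)*(g - 1)*(g + 2)^2*(g - 3)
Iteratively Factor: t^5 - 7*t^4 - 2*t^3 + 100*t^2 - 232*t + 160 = (t + 4)*(t^4 - 11*t^3 + 42*t^2 - 68*t + 40) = (t - 2)*(t + 4)*(t^3 - 9*t^2 + 24*t - 20) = (t - 2)^2*(t + 4)*(t^2 - 7*t + 10) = (t - 5)*(t - 2)^2*(t + 4)*(t - 2)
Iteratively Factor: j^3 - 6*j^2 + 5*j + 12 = (j + 1)*(j^2 - 7*j + 12) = (j - 3)*(j + 1)*(j - 4)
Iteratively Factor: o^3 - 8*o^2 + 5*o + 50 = (o - 5)*(o^2 - 3*o - 10) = (o - 5)^2*(o + 2)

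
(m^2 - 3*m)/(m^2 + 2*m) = (m - 3)/(m + 2)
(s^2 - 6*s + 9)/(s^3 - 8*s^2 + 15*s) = (s - 3)/(s*(s - 5))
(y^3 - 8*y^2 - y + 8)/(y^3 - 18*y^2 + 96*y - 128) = (y^2 - 1)/(y^2 - 10*y + 16)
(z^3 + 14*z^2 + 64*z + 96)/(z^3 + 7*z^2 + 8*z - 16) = (z + 6)/(z - 1)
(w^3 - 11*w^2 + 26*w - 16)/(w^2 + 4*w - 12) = (w^2 - 9*w + 8)/(w + 6)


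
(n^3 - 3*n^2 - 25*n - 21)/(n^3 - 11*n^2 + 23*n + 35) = (n + 3)/(n - 5)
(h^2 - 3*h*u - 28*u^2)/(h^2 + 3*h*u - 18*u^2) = (h^2 - 3*h*u - 28*u^2)/(h^2 + 3*h*u - 18*u^2)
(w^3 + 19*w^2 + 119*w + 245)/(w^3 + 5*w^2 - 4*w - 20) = (w^2 + 14*w + 49)/(w^2 - 4)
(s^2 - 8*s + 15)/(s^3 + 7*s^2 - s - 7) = (s^2 - 8*s + 15)/(s^3 + 7*s^2 - s - 7)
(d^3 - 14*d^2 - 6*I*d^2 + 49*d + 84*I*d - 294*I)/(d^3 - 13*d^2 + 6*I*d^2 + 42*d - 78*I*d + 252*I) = (d^2 - d*(7 + 6*I) + 42*I)/(d^2 + 6*d*(-1 + I) - 36*I)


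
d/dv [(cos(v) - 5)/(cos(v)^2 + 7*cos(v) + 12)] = (cos(v)^2 - 10*cos(v) - 47)*sin(v)/(cos(v)^2 + 7*cos(v) + 12)^2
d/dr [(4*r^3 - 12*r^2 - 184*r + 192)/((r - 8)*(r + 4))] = 4*(r^2 + 8*r + 26)/(r^2 + 8*r + 16)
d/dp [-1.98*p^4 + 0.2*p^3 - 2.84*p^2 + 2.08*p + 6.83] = -7.92*p^3 + 0.6*p^2 - 5.68*p + 2.08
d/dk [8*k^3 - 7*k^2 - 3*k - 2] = 24*k^2 - 14*k - 3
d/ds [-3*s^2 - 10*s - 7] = -6*s - 10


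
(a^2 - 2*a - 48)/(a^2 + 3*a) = (a^2 - 2*a - 48)/(a*(a + 3))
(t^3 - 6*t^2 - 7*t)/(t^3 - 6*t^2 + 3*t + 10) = t*(t - 7)/(t^2 - 7*t + 10)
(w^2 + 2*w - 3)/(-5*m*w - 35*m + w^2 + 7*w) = (-w^2 - 2*w + 3)/(5*m*w + 35*m - w^2 - 7*w)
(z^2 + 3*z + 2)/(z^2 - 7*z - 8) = (z + 2)/(z - 8)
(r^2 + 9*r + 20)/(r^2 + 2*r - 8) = (r + 5)/(r - 2)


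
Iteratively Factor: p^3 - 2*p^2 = (p - 2)*(p^2) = p*(p - 2)*(p)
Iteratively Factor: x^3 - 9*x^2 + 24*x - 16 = (x - 4)*(x^2 - 5*x + 4) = (x - 4)*(x - 1)*(x - 4)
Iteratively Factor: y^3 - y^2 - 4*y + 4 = (y - 2)*(y^2 + y - 2) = (y - 2)*(y - 1)*(y + 2)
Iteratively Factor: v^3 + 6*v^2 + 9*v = (v)*(v^2 + 6*v + 9) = v*(v + 3)*(v + 3)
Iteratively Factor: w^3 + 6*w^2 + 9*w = (w)*(w^2 + 6*w + 9) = w*(w + 3)*(w + 3)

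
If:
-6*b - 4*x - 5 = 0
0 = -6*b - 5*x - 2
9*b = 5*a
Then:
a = -51/10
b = -17/6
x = 3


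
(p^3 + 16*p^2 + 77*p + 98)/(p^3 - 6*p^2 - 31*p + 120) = (p^3 + 16*p^2 + 77*p + 98)/(p^3 - 6*p^2 - 31*p + 120)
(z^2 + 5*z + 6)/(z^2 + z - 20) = (z^2 + 5*z + 6)/(z^2 + z - 20)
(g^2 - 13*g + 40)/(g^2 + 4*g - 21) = (g^2 - 13*g + 40)/(g^2 + 4*g - 21)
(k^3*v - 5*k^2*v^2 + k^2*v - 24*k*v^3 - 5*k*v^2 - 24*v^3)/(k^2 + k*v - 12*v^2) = v*(k^3 - 5*k^2*v + k^2 - 24*k*v^2 - 5*k*v - 24*v^2)/(k^2 + k*v - 12*v^2)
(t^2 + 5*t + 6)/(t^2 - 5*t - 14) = (t + 3)/(t - 7)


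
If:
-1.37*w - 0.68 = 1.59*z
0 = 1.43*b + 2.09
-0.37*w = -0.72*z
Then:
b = -1.46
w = -0.31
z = -0.16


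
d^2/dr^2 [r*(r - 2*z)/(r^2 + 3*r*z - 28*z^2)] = 2*z*(5*r^3 - 84*r^2*z + 168*r*z^2 - 616*z^3)/(-r^6 - 9*r^5*z + 57*r^4*z^2 + 477*r^3*z^3 - 1596*r^2*z^4 - 7056*r*z^5 + 21952*z^6)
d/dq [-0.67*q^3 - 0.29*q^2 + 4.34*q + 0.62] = -2.01*q^2 - 0.58*q + 4.34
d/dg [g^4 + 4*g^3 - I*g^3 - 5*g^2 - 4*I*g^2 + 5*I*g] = 4*g^3 + g^2*(12 - 3*I) + g*(-10 - 8*I) + 5*I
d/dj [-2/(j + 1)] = 2/(j + 1)^2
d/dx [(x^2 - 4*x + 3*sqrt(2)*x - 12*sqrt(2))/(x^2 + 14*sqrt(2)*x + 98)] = (4*x^2 + 11*sqrt(2)*x^2 + 24*sqrt(2)*x + 196*x - 56 + 294*sqrt(2))/(x^4 + 28*sqrt(2)*x^3 + 588*x^2 + 2744*sqrt(2)*x + 9604)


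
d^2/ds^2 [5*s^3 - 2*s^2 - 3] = 30*s - 4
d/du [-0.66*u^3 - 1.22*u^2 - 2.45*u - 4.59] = -1.98*u^2 - 2.44*u - 2.45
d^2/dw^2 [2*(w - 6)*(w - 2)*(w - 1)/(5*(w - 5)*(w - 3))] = 12*(-w^3 + 3*w^2 + 21*w - 71)/(5*(w^6 - 24*w^5 + 237*w^4 - 1232*w^3 + 3555*w^2 - 5400*w + 3375))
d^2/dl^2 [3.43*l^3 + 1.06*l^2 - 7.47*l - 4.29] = 20.58*l + 2.12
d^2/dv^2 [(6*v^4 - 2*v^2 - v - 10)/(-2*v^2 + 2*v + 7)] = 12*(-4*v^6 + 12*v^5 + 30*v^4 - 110*v^3 - 260*v^2 - 13*v + 44)/(8*v^6 - 24*v^5 - 60*v^4 + 160*v^3 + 210*v^2 - 294*v - 343)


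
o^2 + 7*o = o*(o + 7)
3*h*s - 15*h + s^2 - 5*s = (3*h + s)*(s - 5)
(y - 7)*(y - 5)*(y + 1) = y^3 - 11*y^2 + 23*y + 35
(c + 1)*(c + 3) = c^2 + 4*c + 3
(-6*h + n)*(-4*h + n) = 24*h^2 - 10*h*n + n^2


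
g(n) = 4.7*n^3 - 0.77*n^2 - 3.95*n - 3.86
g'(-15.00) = 3191.65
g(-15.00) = -15980.36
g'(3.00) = 118.33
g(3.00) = 104.26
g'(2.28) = 65.84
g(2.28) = 38.84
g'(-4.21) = 252.44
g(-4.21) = -351.58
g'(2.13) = 56.74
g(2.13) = 29.65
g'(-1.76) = 42.44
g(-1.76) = -24.92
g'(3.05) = 122.52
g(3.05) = 110.28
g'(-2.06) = 59.06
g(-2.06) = -40.08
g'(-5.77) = 474.37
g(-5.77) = -909.57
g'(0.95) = 7.31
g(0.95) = -4.28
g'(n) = 14.1*n^2 - 1.54*n - 3.95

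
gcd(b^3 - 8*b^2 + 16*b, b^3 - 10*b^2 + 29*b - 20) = b - 4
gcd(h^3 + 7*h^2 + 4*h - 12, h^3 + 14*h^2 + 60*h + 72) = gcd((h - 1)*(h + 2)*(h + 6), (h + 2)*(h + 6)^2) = h^2 + 8*h + 12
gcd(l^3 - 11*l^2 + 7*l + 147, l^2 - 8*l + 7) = l - 7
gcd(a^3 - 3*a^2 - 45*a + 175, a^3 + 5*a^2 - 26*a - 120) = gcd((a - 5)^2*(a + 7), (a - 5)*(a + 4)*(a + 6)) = a - 5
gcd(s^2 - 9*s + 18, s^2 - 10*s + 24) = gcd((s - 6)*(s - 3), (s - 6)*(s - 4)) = s - 6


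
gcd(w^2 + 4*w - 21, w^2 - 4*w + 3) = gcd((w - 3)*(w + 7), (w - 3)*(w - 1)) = w - 3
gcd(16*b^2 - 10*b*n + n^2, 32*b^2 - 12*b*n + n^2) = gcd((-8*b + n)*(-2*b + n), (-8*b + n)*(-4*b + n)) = 8*b - n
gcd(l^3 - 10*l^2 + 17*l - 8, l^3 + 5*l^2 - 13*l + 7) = l^2 - 2*l + 1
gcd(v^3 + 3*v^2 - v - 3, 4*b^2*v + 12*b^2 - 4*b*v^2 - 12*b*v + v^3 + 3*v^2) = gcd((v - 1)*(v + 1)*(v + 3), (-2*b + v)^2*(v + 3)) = v + 3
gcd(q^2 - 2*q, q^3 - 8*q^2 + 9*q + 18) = 1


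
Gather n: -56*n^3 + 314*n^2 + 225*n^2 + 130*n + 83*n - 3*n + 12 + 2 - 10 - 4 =-56*n^3 + 539*n^2 + 210*n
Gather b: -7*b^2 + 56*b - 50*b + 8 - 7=-7*b^2 + 6*b + 1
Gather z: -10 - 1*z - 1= -z - 11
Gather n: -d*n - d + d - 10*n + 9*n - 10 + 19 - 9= n*(-d - 1)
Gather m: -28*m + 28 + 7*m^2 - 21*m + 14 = 7*m^2 - 49*m + 42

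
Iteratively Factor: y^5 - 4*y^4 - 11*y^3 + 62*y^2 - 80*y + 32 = (y - 1)*(y^4 - 3*y^3 - 14*y^2 + 48*y - 32) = (y - 1)*(y + 4)*(y^3 - 7*y^2 + 14*y - 8) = (y - 1)^2*(y + 4)*(y^2 - 6*y + 8) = (y - 4)*(y - 1)^2*(y + 4)*(y - 2)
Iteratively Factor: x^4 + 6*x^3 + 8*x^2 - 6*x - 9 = (x + 3)*(x^3 + 3*x^2 - x - 3) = (x - 1)*(x + 3)*(x^2 + 4*x + 3) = (x - 1)*(x + 1)*(x + 3)*(x + 3)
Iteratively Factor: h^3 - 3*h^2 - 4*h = (h + 1)*(h^2 - 4*h) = h*(h + 1)*(h - 4)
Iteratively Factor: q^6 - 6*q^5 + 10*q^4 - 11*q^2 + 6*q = (q - 3)*(q^5 - 3*q^4 + q^3 + 3*q^2 - 2*q) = (q - 3)*(q + 1)*(q^4 - 4*q^3 + 5*q^2 - 2*q) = q*(q - 3)*(q + 1)*(q^3 - 4*q^2 + 5*q - 2) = q*(q - 3)*(q - 1)*(q + 1)*(q^2 - 3*q + 2) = q*(q - 3)*(q - 2)*(q - 1)*(q + 1)*(q - 1)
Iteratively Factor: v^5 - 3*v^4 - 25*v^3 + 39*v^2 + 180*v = (v - 5)*(v^4 + 2*v^3 - 15*v^2 - 36*v) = (v - 5)*(v + 3)*(v^3 - v^2 - 12*v) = v*(v - 5)*(v + 3)*(v^2 - v - 12) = v*(v - 5)*(v - 4)*(v + 3)*(v + 3)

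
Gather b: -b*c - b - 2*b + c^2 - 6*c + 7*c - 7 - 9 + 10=b*(-c - 3) + c^2 + c - 6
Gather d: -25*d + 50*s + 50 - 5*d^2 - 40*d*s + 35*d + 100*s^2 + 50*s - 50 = -5*d^2 + d*(10 - 40*s) + 100*s^2 + 100*s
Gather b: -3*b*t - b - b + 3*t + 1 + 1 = b*(-3*t - 2) + 3*t + 2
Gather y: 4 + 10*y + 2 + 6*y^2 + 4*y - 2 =6*y^2 + 14*y + 4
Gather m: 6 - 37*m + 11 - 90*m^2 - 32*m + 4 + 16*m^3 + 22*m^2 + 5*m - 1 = 16*m^3 - 68*m^2 - 64*m + 20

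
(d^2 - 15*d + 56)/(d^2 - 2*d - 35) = (d - 8)/(d + 5)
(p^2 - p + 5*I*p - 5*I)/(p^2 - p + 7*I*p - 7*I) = (p + 5*I)/(p + 7*I)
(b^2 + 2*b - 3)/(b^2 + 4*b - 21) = (b^2 + 2*b - 3)/(b^2 + 4*b - 21)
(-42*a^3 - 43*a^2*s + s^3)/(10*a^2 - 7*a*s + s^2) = (-42*a^3 - 43*a^2*s + s^3)/(10*a^2 - 7*a*s + s^2)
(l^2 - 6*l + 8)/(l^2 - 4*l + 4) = (l - 4)/(l - 2)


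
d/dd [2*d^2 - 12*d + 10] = 4*d - 12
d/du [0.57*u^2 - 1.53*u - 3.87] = 1.14*u - 1.53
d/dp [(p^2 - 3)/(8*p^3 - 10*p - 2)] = (-p*(-4*p^3 + 5*p + 1) - (p^2 - 3)*(12*p^2 - 5)/2)/(-4*p^3 + 5*p + 1)^2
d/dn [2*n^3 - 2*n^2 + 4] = 2*n*(3*n - 2)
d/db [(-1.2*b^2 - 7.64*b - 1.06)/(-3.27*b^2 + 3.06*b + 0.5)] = (-28.6548*b^2 - 8.1324*b - 0.5764)/(10.6929*b^4 - 20.0124*b^3 + 6.0936*b^2 + 3.06*b + 0.25)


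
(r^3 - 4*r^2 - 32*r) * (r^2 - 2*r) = r^5 - 6*r^4 - 24*r^3 + 64*r^2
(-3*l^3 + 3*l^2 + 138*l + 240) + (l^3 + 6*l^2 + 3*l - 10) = -2*l^3 + 9*l^2 + 141*l + 230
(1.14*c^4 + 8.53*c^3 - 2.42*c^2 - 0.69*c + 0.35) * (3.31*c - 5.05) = 3.7734*c^5 + 22.4773*c^4 - 51.0867*c^3 + 9.9371*c^2 + 4.643*c - 1.7675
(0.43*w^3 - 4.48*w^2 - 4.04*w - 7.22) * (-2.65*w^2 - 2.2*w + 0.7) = -1.1395*w^5 + 10.926*w^4 + 20.863*w^3 + 24.885*w^2 + 13.056*w - 5.054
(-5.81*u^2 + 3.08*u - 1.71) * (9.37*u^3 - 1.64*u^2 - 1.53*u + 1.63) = -54.4397*u^5 + 38.388*u^4 - 12.1846*u^3 - 11.3783*u^2 + 7.6367*u - 2.7873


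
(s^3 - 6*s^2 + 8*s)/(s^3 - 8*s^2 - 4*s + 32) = s*(s - 4)/(s^2 - 6*s - 16)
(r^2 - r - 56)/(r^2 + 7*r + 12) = (r^2 - r - 56)/(r^2 + 7*r + 12)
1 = 1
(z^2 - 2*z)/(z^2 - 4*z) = (z - 2)/(z - 4)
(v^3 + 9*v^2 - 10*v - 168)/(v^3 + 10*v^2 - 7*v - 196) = (v + 6)/(v + 7)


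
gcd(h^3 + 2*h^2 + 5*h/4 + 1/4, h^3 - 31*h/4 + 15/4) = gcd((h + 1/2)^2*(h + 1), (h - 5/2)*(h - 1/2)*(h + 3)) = 1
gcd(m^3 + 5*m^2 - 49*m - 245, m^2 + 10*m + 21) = m + 7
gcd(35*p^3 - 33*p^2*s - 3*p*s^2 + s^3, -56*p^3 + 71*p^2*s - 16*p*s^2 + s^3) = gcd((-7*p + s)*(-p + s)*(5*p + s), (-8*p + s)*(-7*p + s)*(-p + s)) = 7*p^2 - 8*p*s + s^2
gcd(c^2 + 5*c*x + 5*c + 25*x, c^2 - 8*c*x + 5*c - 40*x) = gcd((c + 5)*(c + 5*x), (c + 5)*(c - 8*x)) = c + 5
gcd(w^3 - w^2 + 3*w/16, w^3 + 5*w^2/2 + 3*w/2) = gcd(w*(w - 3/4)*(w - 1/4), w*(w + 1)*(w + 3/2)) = w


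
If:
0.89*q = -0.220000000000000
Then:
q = -0.25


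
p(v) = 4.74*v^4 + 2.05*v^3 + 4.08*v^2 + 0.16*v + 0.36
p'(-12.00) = -31975.04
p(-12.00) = 95332.20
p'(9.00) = 14393.59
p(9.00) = 32925.87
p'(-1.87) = -117.58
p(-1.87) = 58.88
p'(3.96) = 1306.32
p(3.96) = 1357.90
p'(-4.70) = -1870.82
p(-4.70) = 2189.87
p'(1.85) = 156.35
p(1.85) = 83.12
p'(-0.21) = -1.46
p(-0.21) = 0.50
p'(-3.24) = -606.59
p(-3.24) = 495.29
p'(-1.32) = -43.50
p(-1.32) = 16.93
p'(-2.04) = -151.86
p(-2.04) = 81.70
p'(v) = 18.96*v^3 + 6.15*v^2 + 8.16*v + 0.16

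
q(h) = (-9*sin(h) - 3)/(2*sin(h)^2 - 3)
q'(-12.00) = 5.55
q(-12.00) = 3.23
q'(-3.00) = -2.90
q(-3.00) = 0.58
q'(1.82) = -10.89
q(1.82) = 10.45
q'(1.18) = 12.24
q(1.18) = 8.77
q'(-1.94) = -7.15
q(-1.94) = -4.28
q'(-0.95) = 6.03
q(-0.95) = -2.58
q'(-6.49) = 2.91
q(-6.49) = 0.40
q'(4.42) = -6.79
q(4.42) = -4.82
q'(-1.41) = 4.74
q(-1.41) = -5.60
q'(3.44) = -2.99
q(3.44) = 0.13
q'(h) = -4*(-9*sin(h) - 3)*sin(h)*cos(h)/(2*sin(h)^2 - 3)^2 - 9*cos(h)/(2*sin(h)^2 - 3) = 3*(6*sin(h)^2 + 4*sin(h) + 9)*cos(h)/(2*sin(h)^2 - 3)^2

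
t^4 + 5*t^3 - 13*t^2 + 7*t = t*(t - 1)^2*(t + 7)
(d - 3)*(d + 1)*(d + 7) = d^3 + 5*d^2 - 17*d - 21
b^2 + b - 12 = (b - 3)*(b + 4)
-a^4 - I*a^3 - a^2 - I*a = a*(a - I)*(-I*a + 1)^2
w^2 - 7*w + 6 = (w - 6)*(w - 1)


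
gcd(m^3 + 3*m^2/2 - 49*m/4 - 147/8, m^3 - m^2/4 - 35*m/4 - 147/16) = m^2 - 2*m - 21/4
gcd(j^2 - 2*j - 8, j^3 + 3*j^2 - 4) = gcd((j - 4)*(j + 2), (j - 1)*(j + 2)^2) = j + 2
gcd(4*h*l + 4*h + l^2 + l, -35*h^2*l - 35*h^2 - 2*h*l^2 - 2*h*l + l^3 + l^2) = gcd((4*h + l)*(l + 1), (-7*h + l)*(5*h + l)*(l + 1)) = l + 1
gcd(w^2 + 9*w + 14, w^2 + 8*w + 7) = w + 7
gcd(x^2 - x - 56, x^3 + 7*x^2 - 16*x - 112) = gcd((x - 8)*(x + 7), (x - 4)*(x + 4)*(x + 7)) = x + 7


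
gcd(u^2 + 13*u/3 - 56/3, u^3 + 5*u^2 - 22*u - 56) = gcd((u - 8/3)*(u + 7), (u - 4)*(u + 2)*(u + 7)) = u + 7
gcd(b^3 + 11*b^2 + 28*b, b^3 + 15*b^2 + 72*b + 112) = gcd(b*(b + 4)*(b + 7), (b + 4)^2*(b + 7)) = b^2 + 11*b + 28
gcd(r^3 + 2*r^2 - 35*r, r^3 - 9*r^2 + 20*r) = r^2 - 5*r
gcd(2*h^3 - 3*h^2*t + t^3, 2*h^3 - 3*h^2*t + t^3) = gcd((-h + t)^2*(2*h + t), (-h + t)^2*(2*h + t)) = 2*h^3 - 3*h^2*t + t^3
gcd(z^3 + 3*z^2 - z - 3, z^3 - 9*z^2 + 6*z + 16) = z + 1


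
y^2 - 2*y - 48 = (y - 8)*(y + 6)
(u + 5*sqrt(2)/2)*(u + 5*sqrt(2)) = u^2 + 15*sqrt(2)*u/2 + 25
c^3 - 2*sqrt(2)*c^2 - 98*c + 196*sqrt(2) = (c - 7*sqrt(2))*(c - 2*sqrt(2))*(c + 7*sqrt(2))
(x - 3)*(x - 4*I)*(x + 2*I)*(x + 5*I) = x^4 - 3*x^3 + 3*I*x^3 + 18*x^2 - 9*I*x^2 - 54*x + 40*I*x - 120*I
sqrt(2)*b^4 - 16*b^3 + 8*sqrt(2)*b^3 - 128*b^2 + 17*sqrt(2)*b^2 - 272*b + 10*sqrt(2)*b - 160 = (b + 2)*(b + 5)*(b - 8*sqrt(2))*(sqrt(2)*b + sqrt(2))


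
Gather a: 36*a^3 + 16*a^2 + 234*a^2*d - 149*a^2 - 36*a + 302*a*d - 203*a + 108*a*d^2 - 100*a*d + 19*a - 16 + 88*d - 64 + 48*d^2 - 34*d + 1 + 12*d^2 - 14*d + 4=36*a^3 + a^2*(234*d - 133) + a*(108*d^2 + 202*d - 220) + 60*d^2 + 40*d - 75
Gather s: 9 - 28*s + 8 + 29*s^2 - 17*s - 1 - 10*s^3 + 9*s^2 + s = -10*s^3 + 38*s^2 - 44*s + 16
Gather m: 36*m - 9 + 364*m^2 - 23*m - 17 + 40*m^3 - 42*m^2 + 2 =40*m^3 + 322*m^2 + 13*m - 24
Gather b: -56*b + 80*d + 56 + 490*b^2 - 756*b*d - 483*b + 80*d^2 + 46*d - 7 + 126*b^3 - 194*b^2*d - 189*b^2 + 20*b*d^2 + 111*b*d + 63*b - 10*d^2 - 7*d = 126*b^3 + b^2*(301 - 194*d) + b*(20*d^2 - 645*d - 476) + 70*d^2 + 119*d + 49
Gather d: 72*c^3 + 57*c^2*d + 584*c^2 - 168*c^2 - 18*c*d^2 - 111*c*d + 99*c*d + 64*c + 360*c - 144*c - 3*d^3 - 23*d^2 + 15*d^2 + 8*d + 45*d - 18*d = 72*c^3 + 416*c^2 + 280*c - 3*d^3 + d^2*(-18*c - 8) + d*(57*c^2 - 12*c + 35)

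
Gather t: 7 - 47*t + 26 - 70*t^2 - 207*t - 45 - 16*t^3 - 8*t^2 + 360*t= -16*t^3 - 78*t^2 + 106*t - 12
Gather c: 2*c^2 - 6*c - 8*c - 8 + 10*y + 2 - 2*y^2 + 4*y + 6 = 2*c^2 - 14*c - 2*y^2 + 14*y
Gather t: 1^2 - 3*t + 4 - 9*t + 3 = 8 - 12*t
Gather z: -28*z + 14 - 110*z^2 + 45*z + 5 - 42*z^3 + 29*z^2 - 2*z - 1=-42*z^3 - 81*z^2 + 15*z + 18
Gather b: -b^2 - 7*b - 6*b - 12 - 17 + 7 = -b^2 - 13*b - 22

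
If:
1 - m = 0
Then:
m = 1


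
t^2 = t^2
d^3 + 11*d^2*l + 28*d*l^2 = d*(d + 4*l)*(d + 7*l)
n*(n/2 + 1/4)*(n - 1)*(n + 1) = n^4/2 + n^3/4 - n^2/2 - n/4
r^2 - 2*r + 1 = (r - 1)^2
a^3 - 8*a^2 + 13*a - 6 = (a - 6)*(a - 1)^2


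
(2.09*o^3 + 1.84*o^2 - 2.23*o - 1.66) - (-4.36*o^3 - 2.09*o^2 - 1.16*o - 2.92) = 6.45*o^3 + 3.93*o^2 - 1.07*o + 1.26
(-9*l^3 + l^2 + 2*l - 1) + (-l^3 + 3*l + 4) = -10*l^3 + l^2 + 5*l + 3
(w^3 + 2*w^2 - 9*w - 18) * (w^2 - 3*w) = w^5 - w^4 - 15*w^3 + 9*w^2 + 54*w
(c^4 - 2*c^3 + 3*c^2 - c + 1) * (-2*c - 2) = -2*c^5 + 2*c^4 - 2*c^3 - 4*c^2 - 2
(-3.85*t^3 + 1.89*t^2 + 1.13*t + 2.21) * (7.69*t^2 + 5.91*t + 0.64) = -29.6065*t^5 - 8.2194*t^4 + 17.3956*t^3 + 24.8828*t^2 + 13.7843*t + 1.4144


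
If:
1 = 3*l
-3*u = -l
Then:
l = 1/3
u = 1/9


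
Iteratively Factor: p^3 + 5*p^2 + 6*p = (p + 2)*(p^2 + 3*p) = p*(p + 2)*(p + 3)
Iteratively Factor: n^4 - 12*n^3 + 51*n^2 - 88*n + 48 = (n - 1)*(n^3 - 11*n^2 + 40*n - 48) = (n - 4)*(n - 1)*(n^2 - 7*n + 12) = (n - 4)^2*(n - 1)*(n - 3)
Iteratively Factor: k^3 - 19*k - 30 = (k + 3)*(k^2 - 3*k - 10) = (k + 2)*(k + 3)*(k - 5)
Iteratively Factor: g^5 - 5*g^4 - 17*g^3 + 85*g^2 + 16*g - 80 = (g - 4)*(g^4 - g^3 - 21*g^2 + g + 20) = (g - 4)*(g + 4)*(g^3 - 5*g^2 - g + 5) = (g - 5)*(g - 4)*(g + 4)*(g^2 - 1) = (g - 5)*(g - 4)*(g - 1)*(g + 4)*(g + 1)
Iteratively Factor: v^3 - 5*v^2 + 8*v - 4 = (v - 1)*(v^2 - 4*v + 4) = (v - 2)*(v - 1)*(v - 2)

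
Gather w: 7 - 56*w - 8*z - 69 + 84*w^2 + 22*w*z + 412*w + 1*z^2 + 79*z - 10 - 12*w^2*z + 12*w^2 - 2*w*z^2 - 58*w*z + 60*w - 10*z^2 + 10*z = w^2*(96 - 12*z) + w*(-2*z^2 - 36*z + 416) - 9*z^2 + 81*z - 72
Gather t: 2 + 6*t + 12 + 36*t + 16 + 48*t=90*t + 30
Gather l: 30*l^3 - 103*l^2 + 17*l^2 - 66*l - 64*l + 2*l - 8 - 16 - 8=30*l^3 - 86*l^2 - 128*l - 32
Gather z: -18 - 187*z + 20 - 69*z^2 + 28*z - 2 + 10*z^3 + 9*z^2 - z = 10*z^3 - 60*z^2 - 160*z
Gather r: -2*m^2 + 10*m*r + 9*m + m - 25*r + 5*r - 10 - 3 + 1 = -2*m^2 + 10*m + r*(10*m - 20) - 12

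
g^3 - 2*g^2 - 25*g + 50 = (g - 5)*(g - 2)*(g + 5)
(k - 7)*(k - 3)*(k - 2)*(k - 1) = k^4 - 13*k^3 + 53*k^2 - 83*k + 42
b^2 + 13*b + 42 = (b + 6)*(b + 7)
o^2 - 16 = (o - 4)*(o + 4)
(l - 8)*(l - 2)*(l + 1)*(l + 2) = l^4 - 7*l^3 - 12*l^2 + 28*l + 32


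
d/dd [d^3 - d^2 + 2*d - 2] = 3*d^2 - 2*d + 2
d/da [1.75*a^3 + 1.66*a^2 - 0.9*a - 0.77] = 5.25*a^2 + 3.32*a - 0.9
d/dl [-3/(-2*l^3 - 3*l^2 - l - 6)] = 3*(-6*l^2 - 6*l - 1)/(2*l^3 + 3*l^2 + l + 6)^2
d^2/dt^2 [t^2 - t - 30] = 2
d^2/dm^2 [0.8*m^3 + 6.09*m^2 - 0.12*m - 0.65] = 4.8*m + 12.18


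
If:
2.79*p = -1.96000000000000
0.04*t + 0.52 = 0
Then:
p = -0.70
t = -13.00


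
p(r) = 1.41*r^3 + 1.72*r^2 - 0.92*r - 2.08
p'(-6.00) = 130.72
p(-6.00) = -239.20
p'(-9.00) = 310.75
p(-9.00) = -882.37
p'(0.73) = 3.85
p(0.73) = -1.29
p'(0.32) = 0.61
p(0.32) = -2.15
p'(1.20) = 9.30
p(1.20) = 1.73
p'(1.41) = 12.34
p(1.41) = 3.99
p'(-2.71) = 20.82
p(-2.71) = -15.02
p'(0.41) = 1.20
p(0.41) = -2.07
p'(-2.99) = 26.61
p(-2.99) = -21.64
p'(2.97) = 46.61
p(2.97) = 47.30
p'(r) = 4.23*r^2 + 3.44*r - 0.92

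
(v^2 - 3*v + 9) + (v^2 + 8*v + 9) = 2*v^2 + 5*v + 18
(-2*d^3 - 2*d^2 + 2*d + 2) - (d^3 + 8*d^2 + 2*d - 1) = -3*d^3 - 10*d^2 + 3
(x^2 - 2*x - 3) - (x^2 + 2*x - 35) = 32 - 4*x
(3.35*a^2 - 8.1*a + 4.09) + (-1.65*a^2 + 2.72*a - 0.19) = 1.7*a^2 - 5.38*a + 3.9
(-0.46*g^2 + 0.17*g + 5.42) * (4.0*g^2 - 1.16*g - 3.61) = -1.84*g^4 + 1.2136*g^3 + 23.1434*g^2 - 6.9009*g - 19.5662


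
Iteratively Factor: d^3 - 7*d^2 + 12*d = (d - 3)*(d^2 - 4*d) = (d - 4)*(d - 3)*(d)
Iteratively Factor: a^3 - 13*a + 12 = (a - 1)*(a^2 + a - 12) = (a - 3)*(a - 1)*(a + 4)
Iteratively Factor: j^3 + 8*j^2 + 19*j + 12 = (j + 3)*(j^2 + 5*j + 4) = (j + 3)*(j + 4)*(j + 1)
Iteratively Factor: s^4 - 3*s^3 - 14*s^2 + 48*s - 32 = (s - 1)*(s^3 - 2*s^2 - 16*s + 32) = (s - 4)*(s - 1)*(s^2 + 2*s - 8) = (s - 4)*(s - 1)*(s + 4)*(s - 2)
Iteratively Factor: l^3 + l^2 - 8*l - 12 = (l - 3)*(l^2 + 4*l + 4) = (l - 3)*(l + 2)*(l + 2)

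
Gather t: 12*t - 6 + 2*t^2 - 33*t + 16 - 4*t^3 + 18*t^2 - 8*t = -4*t^3 + 20*t^2 - 29*t + 10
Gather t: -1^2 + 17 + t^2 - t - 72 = t^2 - t - 56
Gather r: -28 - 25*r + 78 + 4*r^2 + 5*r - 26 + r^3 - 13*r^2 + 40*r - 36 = r^3 - 9*r^2 + 20*r - 12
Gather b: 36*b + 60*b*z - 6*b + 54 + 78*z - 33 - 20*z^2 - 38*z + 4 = b*(60*z + 30) - 20*z^2 + 40*z + 25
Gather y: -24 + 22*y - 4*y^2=-4*y^2 + 22*y - 24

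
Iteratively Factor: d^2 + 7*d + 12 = (d + 4)*(d + 3)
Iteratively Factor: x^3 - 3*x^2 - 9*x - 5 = (x - 5)*(x^2 + 2*x + 1) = (x - 5)*(x + 1)*(x + 1)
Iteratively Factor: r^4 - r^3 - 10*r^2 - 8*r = (r)*(r^3 - r^2 - 10*r - 8) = r*(r - 4)*(r^2 + 3*r + 2) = r*(r - 4)*(r + 2)*(r + 1)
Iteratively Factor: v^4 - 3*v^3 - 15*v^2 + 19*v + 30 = (v - 2)*(v^3 - v^2 - 17*v - 15) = (v - 2)*(v + 3)*(v^2 - 4*v - 5) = (v - 2)*(v + 1)*(v + 3)*(v - 5)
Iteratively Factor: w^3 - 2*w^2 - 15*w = (w + 3)*(w^2 - 5*w) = (w - 5)*(w + 3)*(w)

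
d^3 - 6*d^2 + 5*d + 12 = (d - 4)*(d - 3)*(d + 1)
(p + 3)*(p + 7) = p^2 + 10*p + 21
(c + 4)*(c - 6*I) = c^2 + 4*c - 6*I*c - 24*I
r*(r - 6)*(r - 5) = r^3 - 11*r^2 + 30*r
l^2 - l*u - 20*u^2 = (l - 5*u)*(l + 4*u)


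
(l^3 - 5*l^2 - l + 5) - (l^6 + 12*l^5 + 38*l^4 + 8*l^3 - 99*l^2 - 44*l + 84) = -l^6 - 12*l^5 - 38*l^4 - 7*l^3 + 94*l^2 + 43*l - 79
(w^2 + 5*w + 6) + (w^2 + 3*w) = 2*w^2 + 8*w + 6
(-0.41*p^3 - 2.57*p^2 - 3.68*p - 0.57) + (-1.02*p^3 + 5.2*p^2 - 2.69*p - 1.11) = -1.43*p^3 + 2.63*p^2 - 6.37*p - 1.68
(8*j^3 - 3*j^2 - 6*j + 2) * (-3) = -24*j^3 + 9*j^2 + 18*j - 6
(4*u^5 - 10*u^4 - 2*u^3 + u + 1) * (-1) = -4*u^5 + 10*u^4 + 2*u^3 - u - 1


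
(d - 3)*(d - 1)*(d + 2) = d^3 - 2*d^2 - 5*d + 6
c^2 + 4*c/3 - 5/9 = (c - 1/3)*(c + 5/3)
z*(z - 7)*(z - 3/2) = z^3 - 17*z^2/2 + 21*z/2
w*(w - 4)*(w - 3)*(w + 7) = w^4 - 37*w^2 + 84*w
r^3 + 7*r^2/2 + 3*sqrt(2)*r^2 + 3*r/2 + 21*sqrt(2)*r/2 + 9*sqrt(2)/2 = (r + 1/2)*(r + 3)*(r + 3*sqrt(2))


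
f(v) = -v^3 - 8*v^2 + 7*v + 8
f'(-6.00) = -5.00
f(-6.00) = -106.00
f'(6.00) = -197.00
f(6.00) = -454.00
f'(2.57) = -53.93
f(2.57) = -43.82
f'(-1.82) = 26.18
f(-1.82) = -25.21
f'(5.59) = -176.18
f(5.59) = -377.53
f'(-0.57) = 15.15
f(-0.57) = 1.60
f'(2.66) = -56.79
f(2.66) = -48.81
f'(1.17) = -15.83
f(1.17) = 3.64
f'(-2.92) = 28.14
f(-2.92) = -55.75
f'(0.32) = 1.57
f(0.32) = 9.39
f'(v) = -3*v^2 - 16*v + 7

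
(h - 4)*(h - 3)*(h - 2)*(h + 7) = h^4 - 2*h^3 - 37*h^2 + 158*h - 168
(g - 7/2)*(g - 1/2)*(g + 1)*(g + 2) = g^4 - g^3 - 33*g^2/4 - 11*g/4 + 7/2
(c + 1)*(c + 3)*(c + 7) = c^3 + 11*c^2 + 31*c + 21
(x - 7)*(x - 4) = x^2 - 11*x + 28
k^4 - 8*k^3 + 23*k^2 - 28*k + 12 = (k - 3)*(k - 2)^2*(k - 1)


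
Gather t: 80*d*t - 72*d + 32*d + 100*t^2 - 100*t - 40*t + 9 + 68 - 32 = -40*d + 100*t^2 + t*(80*d - 140) + 45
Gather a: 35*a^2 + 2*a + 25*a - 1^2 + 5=35*a^2 + 27*a + 4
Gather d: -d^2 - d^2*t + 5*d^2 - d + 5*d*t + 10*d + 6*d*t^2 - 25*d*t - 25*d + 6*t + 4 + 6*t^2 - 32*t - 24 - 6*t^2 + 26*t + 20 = d^2*(4 - t) + d*(6*t^2 - 20*t - 16)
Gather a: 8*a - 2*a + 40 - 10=6*a + 30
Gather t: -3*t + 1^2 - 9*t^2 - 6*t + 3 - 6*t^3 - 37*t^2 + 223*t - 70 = -6*t^3 - 46*t^2 + 214*t - 66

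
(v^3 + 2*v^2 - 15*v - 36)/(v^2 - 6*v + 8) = (v^2 + 6*v + 9)/(v - 2)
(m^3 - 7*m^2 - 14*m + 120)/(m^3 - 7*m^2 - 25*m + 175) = (m^2 - 2*m - 24)/(m^2 - 2*m - 35)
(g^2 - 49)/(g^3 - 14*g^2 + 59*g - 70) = (g + 7)/(g^2 - 7*g + 10)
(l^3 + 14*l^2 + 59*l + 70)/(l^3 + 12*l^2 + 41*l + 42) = (l + 5)/(l + 3)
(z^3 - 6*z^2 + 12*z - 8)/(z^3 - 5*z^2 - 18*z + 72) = (z^3 - 6*z^2 + 12*z - 8)/(z^3 - 5*z^2 - 18*z + 72)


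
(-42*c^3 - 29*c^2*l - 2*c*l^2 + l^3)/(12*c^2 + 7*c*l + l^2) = (-14*c^2 - 5*c*l + l^2)/(4*c + l)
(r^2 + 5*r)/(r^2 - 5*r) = (r + 5)/(r - 5)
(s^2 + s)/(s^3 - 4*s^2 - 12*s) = (s + 1)/(s^2 - 4*s - 12)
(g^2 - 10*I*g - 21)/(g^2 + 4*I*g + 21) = (g - 7*I)/(g + 7*I)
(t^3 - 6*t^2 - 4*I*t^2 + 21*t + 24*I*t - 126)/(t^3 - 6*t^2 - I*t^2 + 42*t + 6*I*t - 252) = (t + 3*I)/(t + 6*I)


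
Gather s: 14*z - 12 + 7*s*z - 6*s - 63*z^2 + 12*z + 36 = s*(7*z - 6) - 63*z^2 + 26*z + 24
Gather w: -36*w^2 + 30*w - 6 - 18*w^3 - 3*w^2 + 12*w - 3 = -18*w^3 - 39*w^2 + 42*w - 9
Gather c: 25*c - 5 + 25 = 25*c + 20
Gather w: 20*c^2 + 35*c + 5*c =20*c^2 + 40*c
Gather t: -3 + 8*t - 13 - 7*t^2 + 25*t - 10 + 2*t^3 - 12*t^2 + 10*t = 2*t^3 - 19*t^2 + 43*t - 26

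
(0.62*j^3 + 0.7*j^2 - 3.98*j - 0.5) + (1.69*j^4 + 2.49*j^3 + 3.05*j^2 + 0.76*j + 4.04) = 1.69*j^4 + 3.11*j^3 + 3.75*j^2 - 3.22*j + 3.54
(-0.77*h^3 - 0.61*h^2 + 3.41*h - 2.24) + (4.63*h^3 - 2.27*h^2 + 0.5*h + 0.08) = 3.86*h^3 - 2.88*h^2 + 3.91*h - 2.16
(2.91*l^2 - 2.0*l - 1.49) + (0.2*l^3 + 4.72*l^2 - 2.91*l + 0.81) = 0.2*l^3 + 7.63*l^2 - 4.91*l - 0.68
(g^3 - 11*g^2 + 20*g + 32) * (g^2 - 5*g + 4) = g^5 - 16*g^4 + 79*g^3 - 112*g^2 - 80*g + 128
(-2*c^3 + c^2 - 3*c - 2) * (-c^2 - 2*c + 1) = 2*c^5 + 3*c^4 - c^3 + 9*c^2 + c - 2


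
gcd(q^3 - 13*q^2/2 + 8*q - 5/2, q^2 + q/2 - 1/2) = q - 1/2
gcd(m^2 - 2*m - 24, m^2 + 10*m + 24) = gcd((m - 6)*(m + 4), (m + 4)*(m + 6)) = m + 4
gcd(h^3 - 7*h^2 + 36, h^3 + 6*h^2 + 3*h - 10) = h + 2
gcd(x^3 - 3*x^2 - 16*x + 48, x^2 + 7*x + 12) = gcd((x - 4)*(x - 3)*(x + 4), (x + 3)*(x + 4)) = x + 4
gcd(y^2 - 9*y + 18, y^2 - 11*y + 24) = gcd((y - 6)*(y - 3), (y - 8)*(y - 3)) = y - 3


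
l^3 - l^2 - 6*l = l*(l - 3)*(l + 2)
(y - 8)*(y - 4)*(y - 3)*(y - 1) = y^4 - 16*y^3 + 83*y^2 - 164*y + 96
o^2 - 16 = (o - 4)*(o + 4)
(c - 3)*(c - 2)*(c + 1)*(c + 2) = c^4 - 2*c^3 - 7*c^2 + 8*c + 12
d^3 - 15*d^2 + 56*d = d*(d - 8)*(d - 7)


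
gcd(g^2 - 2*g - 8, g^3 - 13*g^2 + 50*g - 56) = g - 4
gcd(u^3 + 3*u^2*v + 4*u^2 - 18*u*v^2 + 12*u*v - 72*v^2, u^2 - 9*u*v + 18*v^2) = u - 3*v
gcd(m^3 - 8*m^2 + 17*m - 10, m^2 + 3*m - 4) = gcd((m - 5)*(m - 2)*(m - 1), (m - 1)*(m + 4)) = m - 1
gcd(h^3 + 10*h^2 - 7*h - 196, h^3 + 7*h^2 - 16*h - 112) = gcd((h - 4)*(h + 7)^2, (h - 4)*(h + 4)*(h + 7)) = h^2 + 3*h - 28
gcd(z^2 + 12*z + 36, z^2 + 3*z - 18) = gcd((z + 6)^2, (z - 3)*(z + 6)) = z + 6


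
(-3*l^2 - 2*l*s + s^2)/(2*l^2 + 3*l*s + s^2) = (-3*l + s)/(2*l + s)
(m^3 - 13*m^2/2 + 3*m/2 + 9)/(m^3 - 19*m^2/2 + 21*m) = (2*m^2 - m - 3)/(m*(2*m - 7))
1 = 1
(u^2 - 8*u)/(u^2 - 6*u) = (u - 8)/(u - 6)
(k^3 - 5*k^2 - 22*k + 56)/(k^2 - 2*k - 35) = (k^2 + 2*k - 8)/(k + 5)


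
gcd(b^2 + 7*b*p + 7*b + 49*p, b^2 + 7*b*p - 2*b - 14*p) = b + 7*p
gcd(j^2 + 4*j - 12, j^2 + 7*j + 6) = j + 6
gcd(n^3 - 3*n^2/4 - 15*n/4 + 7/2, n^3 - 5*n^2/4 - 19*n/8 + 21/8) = n^2 - 11*n/4 + 7/4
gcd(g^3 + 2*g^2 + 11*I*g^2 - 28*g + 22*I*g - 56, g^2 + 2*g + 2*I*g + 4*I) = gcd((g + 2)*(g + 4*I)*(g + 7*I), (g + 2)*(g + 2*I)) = g + 2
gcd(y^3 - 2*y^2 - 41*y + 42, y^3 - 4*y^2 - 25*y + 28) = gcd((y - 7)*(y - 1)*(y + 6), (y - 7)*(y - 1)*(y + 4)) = y^2 - 8*y + 7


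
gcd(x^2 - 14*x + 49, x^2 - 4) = 1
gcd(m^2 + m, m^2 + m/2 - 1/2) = m + 1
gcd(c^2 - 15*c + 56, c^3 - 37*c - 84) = c - 7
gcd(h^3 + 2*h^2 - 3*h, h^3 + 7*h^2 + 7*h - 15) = h^2 + 2*h - 3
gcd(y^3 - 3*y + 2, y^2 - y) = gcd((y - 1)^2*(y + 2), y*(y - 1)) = y - 1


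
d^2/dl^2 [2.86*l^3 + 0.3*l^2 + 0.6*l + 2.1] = 17.16*l + 0.6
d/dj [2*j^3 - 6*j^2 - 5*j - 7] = 6*j^2 - 12*j - 5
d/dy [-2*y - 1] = -2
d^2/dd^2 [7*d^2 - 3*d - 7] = 14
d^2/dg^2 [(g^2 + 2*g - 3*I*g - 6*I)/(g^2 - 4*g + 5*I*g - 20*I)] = (g^3*(12 - 16*I) + 84*I*g^2 + g*(540 + 384*I) - 1920 + 388*I)/(g^6 + g^5*(-12 + 15*I) + g^4*(-27 - 180*I) + g^3*(836 + 595*I) + g^2*(-3600 + 540*I) + g*(4800 - 6000*I) + 8000*I)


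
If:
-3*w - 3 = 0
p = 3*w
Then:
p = -3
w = -1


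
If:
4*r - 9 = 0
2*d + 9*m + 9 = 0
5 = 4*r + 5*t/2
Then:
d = -9*m/2 - 9/2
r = 9/4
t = -8/5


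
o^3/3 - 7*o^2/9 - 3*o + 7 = (o/3 + 1)*(o - 3)*(o - 7/3)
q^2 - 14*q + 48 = (q - 8)*(q - 6)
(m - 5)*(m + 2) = m^2 - 3*m - 10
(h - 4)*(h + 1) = h^2 - 3*h - 4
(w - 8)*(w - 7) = w^2 - 15*w + 56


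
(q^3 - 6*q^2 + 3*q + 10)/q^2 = q - 6 + 3/q + 10/q^2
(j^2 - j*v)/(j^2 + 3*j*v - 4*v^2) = j/(j + 4*v)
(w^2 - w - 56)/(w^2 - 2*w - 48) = (w + 7)/(w + 6)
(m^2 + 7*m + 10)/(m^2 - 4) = (m + 5)/(m - 2)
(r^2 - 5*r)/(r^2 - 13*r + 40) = r/(r - 8)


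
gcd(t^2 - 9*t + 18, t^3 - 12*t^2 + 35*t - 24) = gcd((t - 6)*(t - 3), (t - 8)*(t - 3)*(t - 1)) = t - 3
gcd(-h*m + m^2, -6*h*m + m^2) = m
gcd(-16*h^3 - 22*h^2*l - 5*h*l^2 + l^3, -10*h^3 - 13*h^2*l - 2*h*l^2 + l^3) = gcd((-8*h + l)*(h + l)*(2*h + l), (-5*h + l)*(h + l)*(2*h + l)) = 2*h^2 + 3*h*l + l^2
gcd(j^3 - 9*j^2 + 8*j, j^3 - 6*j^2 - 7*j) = j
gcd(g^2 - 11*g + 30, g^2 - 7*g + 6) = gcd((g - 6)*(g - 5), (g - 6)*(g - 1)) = g - 6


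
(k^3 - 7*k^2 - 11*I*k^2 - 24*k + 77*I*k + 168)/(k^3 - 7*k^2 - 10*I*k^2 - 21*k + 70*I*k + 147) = (k - 8*I)/(k - 7*I)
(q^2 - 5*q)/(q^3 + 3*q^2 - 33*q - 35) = q/(q^2 + 8*q + 7)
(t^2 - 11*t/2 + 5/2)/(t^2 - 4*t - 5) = (t - 1/2)/(t + 1)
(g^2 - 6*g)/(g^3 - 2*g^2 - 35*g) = (6 - g)/(-g^2 + 2*g + 35)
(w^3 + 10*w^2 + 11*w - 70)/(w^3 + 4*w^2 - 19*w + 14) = (w + 5)/(w - 1)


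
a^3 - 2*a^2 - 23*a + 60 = (a - 4)*(a - 3)*(a + 5)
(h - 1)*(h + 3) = h^2 + 2*h - 3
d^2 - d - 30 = (d - 6)*(d + 5)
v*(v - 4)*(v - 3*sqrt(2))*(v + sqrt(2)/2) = v^4 - 4*v^3 - 5*sqrt(2)*v^3/2 - 3*v^2 + 10*sqrt(2)*v^2 + 12*v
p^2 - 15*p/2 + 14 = (p - 4)*(p - 7/2)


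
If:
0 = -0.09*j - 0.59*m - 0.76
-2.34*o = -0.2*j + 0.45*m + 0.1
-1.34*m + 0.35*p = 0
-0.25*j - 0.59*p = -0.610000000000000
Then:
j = -37.22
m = 4.39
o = -4.07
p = 16.80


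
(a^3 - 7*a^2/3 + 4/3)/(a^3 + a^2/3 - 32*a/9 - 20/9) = 3*(a - 1)/(3*a + 5)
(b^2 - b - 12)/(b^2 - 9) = (b - 4)/(b - 3)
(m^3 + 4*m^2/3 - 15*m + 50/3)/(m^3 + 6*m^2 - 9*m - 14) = (3*m^2 + 10*m - 25)/(3*(m^2 + 8*m + 7))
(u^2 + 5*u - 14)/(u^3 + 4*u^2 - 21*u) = (u - 2)/(u*(u - 3))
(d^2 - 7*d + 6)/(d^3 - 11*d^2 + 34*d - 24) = 1/(d - 4)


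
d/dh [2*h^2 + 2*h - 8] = 4*h + 2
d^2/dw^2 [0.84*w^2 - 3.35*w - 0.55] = 1.68000000000000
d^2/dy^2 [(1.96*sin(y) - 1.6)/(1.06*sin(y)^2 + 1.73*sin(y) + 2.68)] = (-2.202256*sin(y)^5 + 10.785288*sin(y)^4 + 46.61456*sin(y)^3 - 15.091696*sin(y)^2 - 72.508032*sin(y) - 18.661408)/(1.06*sin(y)^2 + 1.73*sin(y) + 2.68)^3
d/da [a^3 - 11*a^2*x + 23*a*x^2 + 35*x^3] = 3*a^2 - 22*a*x + 23*x^2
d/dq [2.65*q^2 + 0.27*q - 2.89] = 5.3*q + 0.27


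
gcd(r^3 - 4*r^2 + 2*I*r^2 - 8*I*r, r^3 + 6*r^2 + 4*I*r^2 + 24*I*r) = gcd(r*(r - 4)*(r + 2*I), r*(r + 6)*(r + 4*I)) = r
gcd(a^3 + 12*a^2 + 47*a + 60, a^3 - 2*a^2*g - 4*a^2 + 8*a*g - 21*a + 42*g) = a + 3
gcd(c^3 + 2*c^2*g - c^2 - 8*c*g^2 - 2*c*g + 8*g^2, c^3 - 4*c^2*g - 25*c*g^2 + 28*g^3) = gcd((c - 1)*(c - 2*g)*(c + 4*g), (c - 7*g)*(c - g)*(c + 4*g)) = c + 4*g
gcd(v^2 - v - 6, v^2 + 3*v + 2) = v + 2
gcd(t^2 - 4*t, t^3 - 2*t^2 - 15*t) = t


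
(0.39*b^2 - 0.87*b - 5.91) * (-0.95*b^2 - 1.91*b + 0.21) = -0.3705*b^4 + 0.0816*b^3 + 7.3581*b^2 + 11.1054*b - 1.2411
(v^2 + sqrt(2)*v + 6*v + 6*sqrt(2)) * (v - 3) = v^3 + sqrt(2)*v^2 + 3*v^2 - 18*v + 3*sqrt(2)*v - 18*sqrt(2)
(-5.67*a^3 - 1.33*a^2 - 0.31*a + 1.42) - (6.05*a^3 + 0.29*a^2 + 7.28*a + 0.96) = -11.72*a^3 - 1.62*a^2 - 7.59*a + 0.46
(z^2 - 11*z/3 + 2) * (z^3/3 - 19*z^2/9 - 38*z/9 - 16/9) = z^5/3 - 10*z^4/3 + 113*z^3/27 + 256*z^2/27 - 52*z/27 - 32/9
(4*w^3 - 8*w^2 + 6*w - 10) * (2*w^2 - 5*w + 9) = 8*w^5 - 36*w^4 + 88*w^3 - 122*w^2 + 104*w - 90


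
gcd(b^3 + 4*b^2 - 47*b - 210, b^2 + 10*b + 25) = b + 5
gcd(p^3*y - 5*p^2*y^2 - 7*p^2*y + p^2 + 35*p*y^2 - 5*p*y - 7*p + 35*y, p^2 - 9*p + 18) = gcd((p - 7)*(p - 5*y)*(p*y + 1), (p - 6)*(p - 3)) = 1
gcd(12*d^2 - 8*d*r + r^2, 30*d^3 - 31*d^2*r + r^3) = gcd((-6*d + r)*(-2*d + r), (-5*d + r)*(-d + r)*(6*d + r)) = 1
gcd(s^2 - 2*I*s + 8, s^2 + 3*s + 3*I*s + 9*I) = 1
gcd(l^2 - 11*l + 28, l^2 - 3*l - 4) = l - 4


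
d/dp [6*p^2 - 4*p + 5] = 12*p - 4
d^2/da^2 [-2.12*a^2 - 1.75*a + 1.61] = -4.24000000000000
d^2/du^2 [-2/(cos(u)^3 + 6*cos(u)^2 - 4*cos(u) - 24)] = 2*((13*cos(u) - 48*cos(2*u) - 9*cos(3*u))*(cos(u)^3 + 6*cos(u)^2 - 4*cos(u) - 24)/4 - 2*(3*cos(u)^2 + 12*cos(u) - 4)^2*sin(u)^2)/(cos(u)^3 + 6*cos(u)^2 - 4*cos(u) - 24)^3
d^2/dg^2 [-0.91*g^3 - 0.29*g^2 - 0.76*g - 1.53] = -5.46*g - 0.58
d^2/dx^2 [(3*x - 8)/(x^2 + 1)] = 2*(4*x^2*(3*x - 8) + (8 - 9*x)*(x^2 + 1))/(x^2 + 1)^3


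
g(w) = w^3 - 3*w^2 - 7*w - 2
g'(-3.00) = 38.00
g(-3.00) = -35.00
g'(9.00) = 182.00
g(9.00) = 421.00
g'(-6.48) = 157.85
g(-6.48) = -354.71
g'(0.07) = -7.41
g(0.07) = -2.50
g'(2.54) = -2.89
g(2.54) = -22.75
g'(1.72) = -8.44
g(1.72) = -17.83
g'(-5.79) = 128.31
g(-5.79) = -256.15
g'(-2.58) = 28.45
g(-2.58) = -21.08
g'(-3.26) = 44.44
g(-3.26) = -45.71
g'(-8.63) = 268.21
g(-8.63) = -807.76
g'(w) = 3*w^2 - 6*w - 7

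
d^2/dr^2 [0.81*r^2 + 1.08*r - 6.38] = 1.62000000000000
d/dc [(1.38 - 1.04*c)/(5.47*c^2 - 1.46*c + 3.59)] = (5.6888*c^2 - 15.0972*c - 1.7188)/(29.9209*c^4 - 15.9724*c^3 + 41.4062*c^2 - 10.4828*c + 12.8881)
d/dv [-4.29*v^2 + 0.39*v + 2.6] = 0.39 - 8.58*v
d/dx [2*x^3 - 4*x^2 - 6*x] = 6*x^2 - 8*x - 6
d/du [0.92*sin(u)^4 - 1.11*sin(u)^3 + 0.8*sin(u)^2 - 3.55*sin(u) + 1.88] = (3.68*sin(u)^3 - 3.33*sin(u)^2 + 1.6*sin(u) - 3.55)*cos(u)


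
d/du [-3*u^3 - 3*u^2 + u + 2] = -9*u^2 - 6*u + 1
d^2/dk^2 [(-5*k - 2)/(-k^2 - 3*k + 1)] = 2*((2*k + 3)^2*(5*k + 2) - (15*k + 17)*(k^2 + 3*k - 1))/(k^2 + 3*k - 1)^3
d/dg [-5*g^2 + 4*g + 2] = 4 - 10*g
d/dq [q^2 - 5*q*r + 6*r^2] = 2*q - 5*r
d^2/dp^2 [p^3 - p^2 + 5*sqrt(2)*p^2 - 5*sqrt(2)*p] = 6*p - 2 + 10*sqrt(2)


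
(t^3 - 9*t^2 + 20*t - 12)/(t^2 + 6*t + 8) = (t^3 - 9*t^2 + 20*t - 12)/(t^2 + 6*t + 8)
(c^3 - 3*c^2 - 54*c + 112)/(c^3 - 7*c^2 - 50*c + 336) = (c - 2)/(c - 6)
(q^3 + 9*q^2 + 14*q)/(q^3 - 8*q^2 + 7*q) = (q^2 + 9*q + 14)/(q^2 - 8*q + 7)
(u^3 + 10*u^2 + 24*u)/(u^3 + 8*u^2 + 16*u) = (u + 6)/(u + 4)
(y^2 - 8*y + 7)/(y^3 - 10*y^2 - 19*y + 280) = (y - 1)/(y^2 - 3*y - 40)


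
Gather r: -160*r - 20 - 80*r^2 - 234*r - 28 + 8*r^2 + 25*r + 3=-72*r^2 - 369*r - 45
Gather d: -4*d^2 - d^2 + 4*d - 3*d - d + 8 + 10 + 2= 20 - 5*d^2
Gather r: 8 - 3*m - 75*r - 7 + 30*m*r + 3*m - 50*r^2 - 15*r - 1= -50*r^2 + r*(30*m - 90)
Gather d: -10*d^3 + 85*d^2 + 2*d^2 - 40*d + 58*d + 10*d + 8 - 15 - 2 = -10*d^3 + 87*d^2 + 28*d - 9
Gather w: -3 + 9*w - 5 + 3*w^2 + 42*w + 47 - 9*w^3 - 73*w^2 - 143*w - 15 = -9*w^3 - 70*w^2 - 92*w + 24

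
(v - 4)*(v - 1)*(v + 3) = v^3 - 2*v^2 - 11*v + 12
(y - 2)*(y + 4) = y^2 + 2*y - 8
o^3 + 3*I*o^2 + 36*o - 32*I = (o - 4*I)*(o - I)*(o + 8*I)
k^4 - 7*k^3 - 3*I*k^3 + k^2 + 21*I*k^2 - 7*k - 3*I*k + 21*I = (k - 7)*(k - 3*I)*(-I*k + 1)*(I*k + 1)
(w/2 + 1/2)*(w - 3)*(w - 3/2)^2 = w^4/2 - 5*w^3/2 + 21*w^2/8 + 9*w/4 - 27/8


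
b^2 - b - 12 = (b - 4)*(b + 3)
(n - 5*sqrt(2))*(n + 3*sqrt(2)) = n^2 - 2*sqrt(2)*n - 30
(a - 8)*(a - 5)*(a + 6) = a^3 - 7*a^2 - 38*a + 240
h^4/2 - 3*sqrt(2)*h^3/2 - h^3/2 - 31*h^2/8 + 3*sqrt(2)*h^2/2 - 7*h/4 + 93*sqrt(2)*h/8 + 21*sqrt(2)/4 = (h/2 + 1)*(h - 7/2)*(h + 1/2)*(h - 3*sqrt(2))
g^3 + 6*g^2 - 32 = (g - 2)*(g + 4)^2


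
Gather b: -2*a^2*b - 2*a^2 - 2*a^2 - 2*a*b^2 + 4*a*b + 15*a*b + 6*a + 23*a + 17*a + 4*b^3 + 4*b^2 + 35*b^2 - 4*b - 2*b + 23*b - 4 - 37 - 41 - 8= -4*a^2 + 46*a + 4*b^3 + b^2*(39 - 2*a) + b*(-2*a^2 + 19*a + 17) - 90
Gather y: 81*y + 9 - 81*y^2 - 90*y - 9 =-81*y^2 - 9*y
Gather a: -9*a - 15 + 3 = -9*a - 12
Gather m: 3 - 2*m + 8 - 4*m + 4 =15 - 6*m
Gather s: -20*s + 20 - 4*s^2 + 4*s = -4*s^2 - 16*s + 20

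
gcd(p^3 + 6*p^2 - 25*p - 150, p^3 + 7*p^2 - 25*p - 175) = p^2 - 25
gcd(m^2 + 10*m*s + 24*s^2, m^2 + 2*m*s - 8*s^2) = m + 4*s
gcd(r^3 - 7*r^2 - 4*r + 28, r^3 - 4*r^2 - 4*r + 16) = r^2 - 4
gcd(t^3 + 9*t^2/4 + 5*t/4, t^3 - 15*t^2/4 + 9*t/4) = t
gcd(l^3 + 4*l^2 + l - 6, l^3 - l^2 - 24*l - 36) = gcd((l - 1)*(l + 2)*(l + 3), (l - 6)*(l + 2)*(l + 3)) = l^2 + 5*l + 6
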